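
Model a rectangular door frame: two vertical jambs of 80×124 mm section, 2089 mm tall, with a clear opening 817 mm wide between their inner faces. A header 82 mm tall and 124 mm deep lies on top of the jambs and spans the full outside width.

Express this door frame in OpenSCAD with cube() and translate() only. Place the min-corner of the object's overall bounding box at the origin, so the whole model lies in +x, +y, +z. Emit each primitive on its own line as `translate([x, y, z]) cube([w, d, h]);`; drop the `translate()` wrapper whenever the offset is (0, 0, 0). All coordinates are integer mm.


cube([80, 124, 2089]);
translate([897, 0, 0]) cube([80, 124, 2089]);
translate([0, 0, 2089]) cube([977, 124, 82]);


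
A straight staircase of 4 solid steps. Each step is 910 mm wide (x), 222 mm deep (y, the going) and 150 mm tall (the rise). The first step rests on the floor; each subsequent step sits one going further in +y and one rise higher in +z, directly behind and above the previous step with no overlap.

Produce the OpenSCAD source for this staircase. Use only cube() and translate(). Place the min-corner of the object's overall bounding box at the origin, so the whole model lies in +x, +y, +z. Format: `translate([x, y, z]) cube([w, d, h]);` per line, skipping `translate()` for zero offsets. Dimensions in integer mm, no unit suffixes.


cube([910, 222, 150]);
translate([0, 222, 150]) cube([910, 222, 150]);
translate([0, 444, 300]) cube([910, 222, 150]);
translate([0, 666, 450]) cube([910, 222, 150]);


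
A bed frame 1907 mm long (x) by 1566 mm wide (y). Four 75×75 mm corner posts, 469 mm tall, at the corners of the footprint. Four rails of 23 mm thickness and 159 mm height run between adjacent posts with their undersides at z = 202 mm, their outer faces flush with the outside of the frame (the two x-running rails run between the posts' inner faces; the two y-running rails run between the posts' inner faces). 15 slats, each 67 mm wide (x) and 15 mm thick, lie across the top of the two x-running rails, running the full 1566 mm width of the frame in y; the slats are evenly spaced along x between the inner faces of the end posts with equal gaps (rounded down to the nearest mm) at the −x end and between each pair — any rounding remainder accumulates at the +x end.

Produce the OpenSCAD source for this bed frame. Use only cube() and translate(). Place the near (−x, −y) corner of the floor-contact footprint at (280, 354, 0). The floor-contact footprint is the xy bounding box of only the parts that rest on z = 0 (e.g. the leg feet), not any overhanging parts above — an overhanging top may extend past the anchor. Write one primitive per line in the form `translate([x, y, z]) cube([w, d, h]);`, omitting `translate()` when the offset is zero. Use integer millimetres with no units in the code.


// slat z = rail_z + rail_h = 202 + 159 = 361
// slat gap = ⌊(1757 − 15·67) / 16⌋ = 47
translate([280, 354, 0]) cube([75, 75, 469]);
translate([280, 1845, 0]) cube([75, 75, 469]);
translate([2112, 354, 0]) cube([75, 75, 469]);
translate([2112, 1845, 0]) cube([75, 75, 469]);
translate([355, 354, 202]) cube([1757, 23, 159]);
translate([355, 1897, 202]) cube([1757, 23, 159]);
translate([280, 429, 202]) cube([23, 1416, 159]);
translate([2164, 429, 202]) cube([23, 1416, 159]);
translate([402, 354, 361]) cube([67, 1566, 15]);
translate([516, 354, 361]) cube([67, 1566, 15]);
translate([630, 354, 361]) cube([67, 1566, 15]);
translate([744, 354, 361]) cube([67, 1566, 15]);
translate([858, 354, 361]) cube([67, 1566, 15]);
translate([972, 354, 361]) cube([67, 1566, 15]);
translate([1086, 354, 361]) cube([67, 1566, 15]);
translate([1200, 354, 361]) cube([67, 1566, 15]);
translate([1314, 354, 361]) cube([67, 1566, 15]);
translate([1428, 354, 361]) cube([67, 1566, 15]);
translate([1542, 354, 361]) cube([67, 1566, 15]);
translate([1656, 354, 361]) cube([67, 1566, 15]);
translate([1770, 354, 361]) cube([67, 1566, 15]);
translate([1884, 354, 361]) cube([67, 1566, 15]);
translate([1998, 354, 361]) cube([67, 1566, 15]);


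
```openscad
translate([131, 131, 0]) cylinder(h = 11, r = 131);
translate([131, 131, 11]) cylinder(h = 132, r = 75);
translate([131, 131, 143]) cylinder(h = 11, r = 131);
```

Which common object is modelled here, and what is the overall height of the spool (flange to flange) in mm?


A spool. The overall height is 154 mm.

Three coaxial cylinders, large–small–large — a spool. Two 11 mm flanges and a 132 mm core give 11 + 132 + 11 = 154 mm.


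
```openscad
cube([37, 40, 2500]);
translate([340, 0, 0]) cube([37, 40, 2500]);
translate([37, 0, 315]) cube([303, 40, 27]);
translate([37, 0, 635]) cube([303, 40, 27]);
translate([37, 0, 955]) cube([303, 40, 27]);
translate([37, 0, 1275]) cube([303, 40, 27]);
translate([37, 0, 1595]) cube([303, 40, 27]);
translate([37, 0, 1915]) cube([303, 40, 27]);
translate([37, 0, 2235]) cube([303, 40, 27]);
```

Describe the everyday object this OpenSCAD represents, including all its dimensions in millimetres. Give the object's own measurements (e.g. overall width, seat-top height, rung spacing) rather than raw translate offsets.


A straight ladder. Two 37×40 mm vertical rails, 2500 mm tall, stand 377 mm apart (outside-to-outside) with their front faces coplanar on the −y side. 7 rungs, each 40 mm deep and 27 mm tall, span between the inner faces of the rails, front faces flush with the rails. The lowest rung's underside is at z = 315 mm and rungs are spaced 320 mm apart (underside to underside).


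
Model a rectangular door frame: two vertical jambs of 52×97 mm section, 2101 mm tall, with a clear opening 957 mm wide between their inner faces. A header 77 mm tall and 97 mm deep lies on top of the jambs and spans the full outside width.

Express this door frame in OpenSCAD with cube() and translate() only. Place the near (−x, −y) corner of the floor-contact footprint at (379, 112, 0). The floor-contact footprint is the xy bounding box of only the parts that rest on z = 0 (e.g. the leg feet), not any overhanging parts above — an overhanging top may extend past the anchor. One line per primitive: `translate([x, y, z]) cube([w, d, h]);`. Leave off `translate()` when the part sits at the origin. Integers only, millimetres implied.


translate([379, 112, 0]) cube([52, 97, 2101]);
translate([1388, 112, 0]) cube([52, 97, 2101]);
translate([379, 112, 2101]) cube([1061, 97, 77]);


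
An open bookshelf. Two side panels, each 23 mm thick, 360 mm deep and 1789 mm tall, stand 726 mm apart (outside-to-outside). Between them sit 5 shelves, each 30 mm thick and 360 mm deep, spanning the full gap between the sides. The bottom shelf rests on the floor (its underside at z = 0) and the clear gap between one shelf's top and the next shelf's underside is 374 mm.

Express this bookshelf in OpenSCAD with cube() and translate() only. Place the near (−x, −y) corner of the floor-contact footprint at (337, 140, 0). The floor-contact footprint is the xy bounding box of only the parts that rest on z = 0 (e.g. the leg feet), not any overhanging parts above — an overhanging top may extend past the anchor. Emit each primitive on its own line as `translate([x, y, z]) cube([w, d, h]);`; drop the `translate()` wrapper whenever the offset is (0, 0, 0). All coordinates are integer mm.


translate([337, 140, 0]) cube([23, 360, 1789]);
translate([1040, 140, 0]) cube([23, 360, 1789]);
translate([360, 140, 0]) cube([680, 360, 30]);
translate([360, 140, 404]) cube([680, 360, 30]);
translate([360, 140, 808]) cube([680, 360, 30]);
translate([360, 140, 1212]) cube([680, 360, 30]);
translate([360, 140, 1616]) cube([680, 360, 30]);


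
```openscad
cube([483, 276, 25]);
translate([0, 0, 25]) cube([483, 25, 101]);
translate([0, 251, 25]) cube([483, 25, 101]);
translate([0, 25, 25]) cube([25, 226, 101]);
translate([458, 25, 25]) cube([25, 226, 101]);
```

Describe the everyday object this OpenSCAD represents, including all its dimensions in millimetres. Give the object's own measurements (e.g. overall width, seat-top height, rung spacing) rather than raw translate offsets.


An open-topped rectangular box: outside dimensions 483×276×126 mm, with a uniform wall and base thickness of 25 mm. The base is a full 483×276 slab on the floor; four walls sit on top of the base. The front and back walls (the −y and +y sides) span the full width; the two side walls fit between them.


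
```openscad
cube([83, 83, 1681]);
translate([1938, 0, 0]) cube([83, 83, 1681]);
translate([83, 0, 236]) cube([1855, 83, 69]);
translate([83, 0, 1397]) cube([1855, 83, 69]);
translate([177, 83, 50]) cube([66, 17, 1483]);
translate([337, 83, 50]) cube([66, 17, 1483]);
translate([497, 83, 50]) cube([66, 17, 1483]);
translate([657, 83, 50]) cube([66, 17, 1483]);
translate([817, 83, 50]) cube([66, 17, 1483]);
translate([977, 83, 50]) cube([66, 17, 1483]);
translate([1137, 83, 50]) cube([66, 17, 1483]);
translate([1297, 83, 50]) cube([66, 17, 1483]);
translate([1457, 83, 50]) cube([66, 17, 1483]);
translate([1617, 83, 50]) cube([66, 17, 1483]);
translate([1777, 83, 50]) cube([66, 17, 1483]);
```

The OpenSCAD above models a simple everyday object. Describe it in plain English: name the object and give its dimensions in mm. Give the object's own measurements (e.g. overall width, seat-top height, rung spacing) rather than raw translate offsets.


A fence section. Two 83×83 mm posts, 1681 mm tall, stand on the floor with a clear span of 1855 mm between their inner faces. Two horizontal rails of 83×69 mm section span the gap between the posts with their undersides at z = 236 mm and z = 1397 mm, flush with the posts' −y face. 11 pickets, each 66 mm wide, 17 mm thick and 1483 mm tall, are fixed to the +y face of the rails with their bottoms at z = 50 mm, spaced across the span with a 94 mm gap after the −x post and between neighbouring pickets, with 95 mm left before the +x post.


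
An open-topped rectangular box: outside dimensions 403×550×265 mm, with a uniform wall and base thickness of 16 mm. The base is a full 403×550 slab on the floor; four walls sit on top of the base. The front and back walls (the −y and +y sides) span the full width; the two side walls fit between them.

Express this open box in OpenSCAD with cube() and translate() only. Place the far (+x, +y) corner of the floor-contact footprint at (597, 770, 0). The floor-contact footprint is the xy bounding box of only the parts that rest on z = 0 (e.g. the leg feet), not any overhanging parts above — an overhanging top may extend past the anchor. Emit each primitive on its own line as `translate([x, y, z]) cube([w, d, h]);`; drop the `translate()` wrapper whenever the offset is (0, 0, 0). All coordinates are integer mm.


translate([194, 220, 0]) cube([403, 550, 16]);
translate([194, 220, 16]) cube([403, 16, 249]);
translate([194, 754, 16]) cube([403, 16, 249]);
translate([194, 236, 16]) cube([16, 518, 249]);
translate([581, 236, 16]) cube([16, 518, 249]);


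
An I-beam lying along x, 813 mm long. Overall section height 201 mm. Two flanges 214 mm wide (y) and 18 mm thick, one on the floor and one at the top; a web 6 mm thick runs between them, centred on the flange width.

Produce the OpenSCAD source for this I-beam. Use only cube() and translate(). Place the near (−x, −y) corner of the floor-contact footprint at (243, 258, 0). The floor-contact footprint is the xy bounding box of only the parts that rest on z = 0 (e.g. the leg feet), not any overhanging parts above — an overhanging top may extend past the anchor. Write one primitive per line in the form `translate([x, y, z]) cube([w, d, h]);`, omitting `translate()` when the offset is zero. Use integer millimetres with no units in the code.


translate([243, 258, 0]) cube([813, 214, 18]);
translate([243, 362, 18]) cube([813, 6, 165]);
translate([243, 258, 183]) cube([813, 214, 18]);


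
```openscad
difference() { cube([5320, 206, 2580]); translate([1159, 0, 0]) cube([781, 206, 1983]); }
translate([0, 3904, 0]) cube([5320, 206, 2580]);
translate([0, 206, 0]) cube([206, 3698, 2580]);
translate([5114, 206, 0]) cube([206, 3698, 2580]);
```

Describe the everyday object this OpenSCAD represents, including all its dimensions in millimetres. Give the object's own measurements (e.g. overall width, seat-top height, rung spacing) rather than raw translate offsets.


A single room: four walls, each 2580 mm tall and 206 mm thick, enclosing an outside footprint 5320×4110 mm (x × y), no floor or roof. The front and back walls (−y and +y sides) run the full x-width; the side walls fit between their inner faces. A door opening 781 mm wide and 1983 mm tall is cut through the front wall from the floor up, its −x edge 1159 mm from the wall's −x end.


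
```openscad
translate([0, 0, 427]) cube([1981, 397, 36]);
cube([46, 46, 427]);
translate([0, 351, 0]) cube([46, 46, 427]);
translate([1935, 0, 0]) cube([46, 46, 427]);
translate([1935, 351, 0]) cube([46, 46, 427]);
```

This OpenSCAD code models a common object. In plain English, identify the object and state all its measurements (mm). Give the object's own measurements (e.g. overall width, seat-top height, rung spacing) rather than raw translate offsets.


A bench: a 1981×397 mm seat slab, 36 mm thick, top at z = 463 mm, on four 46×46 mm square legs flush with the seat corners and standing on z = 0.


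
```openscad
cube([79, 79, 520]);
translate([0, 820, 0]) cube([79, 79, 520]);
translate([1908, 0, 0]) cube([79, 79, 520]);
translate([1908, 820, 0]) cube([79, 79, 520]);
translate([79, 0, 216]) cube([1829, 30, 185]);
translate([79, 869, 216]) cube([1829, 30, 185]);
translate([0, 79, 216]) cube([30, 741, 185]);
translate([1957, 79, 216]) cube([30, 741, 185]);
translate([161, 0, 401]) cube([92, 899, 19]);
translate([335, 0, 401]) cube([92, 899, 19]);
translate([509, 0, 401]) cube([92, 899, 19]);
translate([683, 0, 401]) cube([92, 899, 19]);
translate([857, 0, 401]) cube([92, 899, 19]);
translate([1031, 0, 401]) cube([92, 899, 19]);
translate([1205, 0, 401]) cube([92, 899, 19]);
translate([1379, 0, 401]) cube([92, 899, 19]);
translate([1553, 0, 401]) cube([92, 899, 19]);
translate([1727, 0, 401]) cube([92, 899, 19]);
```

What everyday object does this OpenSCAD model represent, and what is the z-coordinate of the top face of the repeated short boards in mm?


A bed frame. The slat-top height is 420 mm.

Four posts, four rails, and a row of slats — a bed frame. Slats sit on the rails at z = 216 + 185 = 401; with slat thickness 19, the top is 420 mm.


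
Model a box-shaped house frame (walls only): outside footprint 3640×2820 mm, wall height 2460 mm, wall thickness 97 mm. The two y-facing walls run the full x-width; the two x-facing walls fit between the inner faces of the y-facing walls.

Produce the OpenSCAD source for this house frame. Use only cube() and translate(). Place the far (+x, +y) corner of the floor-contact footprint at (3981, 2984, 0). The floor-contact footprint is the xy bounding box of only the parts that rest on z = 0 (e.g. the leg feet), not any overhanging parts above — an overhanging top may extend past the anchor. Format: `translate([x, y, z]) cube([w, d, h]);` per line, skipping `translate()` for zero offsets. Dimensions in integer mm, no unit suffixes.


translate([341, 164, 0]) cube([3640, 97, 2460]);
translate([341, 2887, 0]) cube([3640, 97, 2460]);
translate([341, 261, 0]) cube([97, 2626, 2460]);
translate([3884, 261, 0]) cube([97, 2626, 2460]);


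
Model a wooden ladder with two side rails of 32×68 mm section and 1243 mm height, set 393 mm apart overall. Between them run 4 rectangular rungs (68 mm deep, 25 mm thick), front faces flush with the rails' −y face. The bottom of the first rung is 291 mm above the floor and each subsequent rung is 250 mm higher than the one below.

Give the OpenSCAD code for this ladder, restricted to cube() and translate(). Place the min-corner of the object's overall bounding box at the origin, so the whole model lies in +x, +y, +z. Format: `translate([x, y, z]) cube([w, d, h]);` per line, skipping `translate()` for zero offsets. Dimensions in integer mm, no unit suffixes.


cube([32, 68, 1243]);
translate([361, 0, 0]) cube([32, 68, 1243]);
translate([32, 0, 291]) cube([329, 68, 25]);
translate([32, 0, 541]) cube([329, 68, 25]);
translate([32, 0, 791]) cube([329, 68, 25]);
translate([32, 0, 1041]) cube([329, 68, 25]);


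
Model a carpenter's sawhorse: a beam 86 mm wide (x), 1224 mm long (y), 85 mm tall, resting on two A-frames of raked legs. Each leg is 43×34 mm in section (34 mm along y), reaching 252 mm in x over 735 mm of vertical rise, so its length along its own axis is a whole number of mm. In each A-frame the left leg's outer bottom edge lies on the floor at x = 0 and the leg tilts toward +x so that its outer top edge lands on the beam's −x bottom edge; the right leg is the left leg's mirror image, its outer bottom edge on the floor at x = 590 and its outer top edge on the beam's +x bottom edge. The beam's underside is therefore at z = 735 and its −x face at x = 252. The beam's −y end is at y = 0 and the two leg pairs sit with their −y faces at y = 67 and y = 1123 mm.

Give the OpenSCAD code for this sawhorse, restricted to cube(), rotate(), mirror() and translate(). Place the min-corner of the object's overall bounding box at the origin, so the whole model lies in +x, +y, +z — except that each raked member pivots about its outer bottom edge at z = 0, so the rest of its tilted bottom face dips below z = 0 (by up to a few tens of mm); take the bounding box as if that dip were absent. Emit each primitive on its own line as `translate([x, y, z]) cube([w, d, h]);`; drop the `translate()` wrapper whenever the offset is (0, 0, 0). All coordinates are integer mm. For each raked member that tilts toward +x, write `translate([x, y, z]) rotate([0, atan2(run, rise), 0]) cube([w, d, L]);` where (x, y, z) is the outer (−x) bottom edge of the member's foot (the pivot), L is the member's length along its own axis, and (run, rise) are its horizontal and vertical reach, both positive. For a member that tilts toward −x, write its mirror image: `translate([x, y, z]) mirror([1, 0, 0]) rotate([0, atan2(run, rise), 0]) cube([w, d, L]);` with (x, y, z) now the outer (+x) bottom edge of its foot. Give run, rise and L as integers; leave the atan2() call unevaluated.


// leg length = √(252² + 735²) = 777
// right-leg outer foot x = 2·252 + 86 = 590
// beam min-corner = (252, 0, 735)
translate([252, 0, 735]) cube([86, 1224, 85]);
translate([0, 67, 0]) rotate([0, atan2(252, 735), 0]) cube([43, 34, 777]);
translate([590, 67, 0]) mirror([1, 0, 0]) rotate([0, atan2(252, 735), 0]) cube([43, 34, 777]);
translate([0, 1123, 0]) rotate([0, atan2(252, 735), 0]) cube([43, 34, 777]);
translate([590, 1123, 0]) mirror([1, 0, 0]) rotate([0, atan2(252, 735), 0]) cube([43, 34, 777]);


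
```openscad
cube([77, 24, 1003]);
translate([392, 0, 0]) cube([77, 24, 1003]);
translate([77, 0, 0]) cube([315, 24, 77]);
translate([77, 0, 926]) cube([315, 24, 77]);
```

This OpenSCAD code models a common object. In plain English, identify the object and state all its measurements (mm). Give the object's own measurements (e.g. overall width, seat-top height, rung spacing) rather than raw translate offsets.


A rectangular picture frame lying in the x–z plane (depth along y). The opening is 315 mm wide (x) by 849 mm tall (z), surrounded by a border 77 mm wide on all four sides. The frame is 24 mm deep and is made of two full-height vertical stiles with two horizontal rails fitted between them.


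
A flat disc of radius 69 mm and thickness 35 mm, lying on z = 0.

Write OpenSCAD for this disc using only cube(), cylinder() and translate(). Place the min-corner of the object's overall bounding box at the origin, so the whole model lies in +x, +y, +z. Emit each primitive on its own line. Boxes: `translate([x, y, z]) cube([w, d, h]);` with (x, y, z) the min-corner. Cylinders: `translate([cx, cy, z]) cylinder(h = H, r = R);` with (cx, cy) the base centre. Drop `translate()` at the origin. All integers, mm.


translate([69, 69, 0]) cylinder(h = 35, r = 69);


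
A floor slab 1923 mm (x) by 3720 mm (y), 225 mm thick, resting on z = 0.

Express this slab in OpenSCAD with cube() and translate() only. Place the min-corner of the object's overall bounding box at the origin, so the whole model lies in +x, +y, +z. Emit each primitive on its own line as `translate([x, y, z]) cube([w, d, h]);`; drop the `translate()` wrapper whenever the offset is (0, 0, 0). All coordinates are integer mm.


cube([1923, 3720, 225]);


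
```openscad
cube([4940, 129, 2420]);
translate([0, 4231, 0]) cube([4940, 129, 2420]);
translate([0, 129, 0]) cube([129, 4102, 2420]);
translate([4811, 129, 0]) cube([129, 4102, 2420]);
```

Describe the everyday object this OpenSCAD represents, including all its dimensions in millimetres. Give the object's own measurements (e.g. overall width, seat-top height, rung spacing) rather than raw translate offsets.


The wall frame of a small rectangular building: four walls, each 2420 mm tall and 129 mm thick, enclosing a footprint 4940 mm (x) by 4360 mm (y) outside-to-outside, with no floor or roof. The front and back walls (the −y and +y sides) span the full width; the two side walls fit between them.


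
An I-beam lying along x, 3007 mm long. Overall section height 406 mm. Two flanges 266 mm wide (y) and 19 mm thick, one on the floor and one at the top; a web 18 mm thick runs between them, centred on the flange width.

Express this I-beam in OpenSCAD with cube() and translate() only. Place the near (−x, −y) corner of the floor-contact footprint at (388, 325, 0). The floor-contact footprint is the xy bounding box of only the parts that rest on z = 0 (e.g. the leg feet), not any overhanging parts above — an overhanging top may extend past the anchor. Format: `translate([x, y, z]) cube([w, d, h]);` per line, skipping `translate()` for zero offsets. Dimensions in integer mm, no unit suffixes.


translate([388, 325, 0]) cube([3007, 266, 19]);
translate([388, 449, 19]) cube([3007, 18, 368]);
translate([388, 325, 387]) cube([3007, 266, 19]);


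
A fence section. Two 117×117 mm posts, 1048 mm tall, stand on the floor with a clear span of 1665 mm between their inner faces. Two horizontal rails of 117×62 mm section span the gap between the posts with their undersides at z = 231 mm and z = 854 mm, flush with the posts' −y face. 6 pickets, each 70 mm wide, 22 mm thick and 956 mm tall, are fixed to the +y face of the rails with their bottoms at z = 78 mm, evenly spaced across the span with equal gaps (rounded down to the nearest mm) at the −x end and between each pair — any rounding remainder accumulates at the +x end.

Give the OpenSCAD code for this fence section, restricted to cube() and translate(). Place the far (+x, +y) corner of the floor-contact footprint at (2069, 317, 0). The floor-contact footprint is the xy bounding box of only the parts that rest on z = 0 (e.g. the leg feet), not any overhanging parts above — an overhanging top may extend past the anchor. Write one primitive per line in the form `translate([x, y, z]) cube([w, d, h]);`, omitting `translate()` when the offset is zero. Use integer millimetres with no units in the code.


translate([170, 200, 0]) cube([117, 117, 1048]);
translate([1952, 200, 0]) cube([117, 117, 1048]);
translate([287, 200, 231]) cube([1665, 117, 62]);
translate([287, 200, 854]) cube([1665, 117, 62]);
translate([464, 317, 78]) cube([70, 22, 956]);
translate([711, 317, 78]) cube([70, 22, 956]);
translate([958, 317, 78]) cube([70, 22, 956]);
translate([1205, 317, 78]) cube([70, 22, 956]);
translate([1452, 317, 78]) cube([70, 22, 956]);
translate([1699, 317, 78]) cube([70, 22, 956]);


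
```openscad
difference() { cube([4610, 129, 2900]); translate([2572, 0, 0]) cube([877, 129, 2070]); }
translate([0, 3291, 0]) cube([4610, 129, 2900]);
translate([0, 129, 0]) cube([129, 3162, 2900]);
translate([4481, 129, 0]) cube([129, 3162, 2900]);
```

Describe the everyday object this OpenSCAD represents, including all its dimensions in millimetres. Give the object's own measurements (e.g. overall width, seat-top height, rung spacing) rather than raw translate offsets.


A single room: four walls, each 2900 mm tall and 129 mm thick, enclosing an outside footprint 4610×3420 mm (x × y), no floor or roof. The front and back walls (−y and +y sides) run the full x-width; the side walls fit between their inner faces. A door opening 877 mm wide and 2070 mm tall is cut through the front wall from the floor up, its −x edge 2572 mm from the wall's −x end.


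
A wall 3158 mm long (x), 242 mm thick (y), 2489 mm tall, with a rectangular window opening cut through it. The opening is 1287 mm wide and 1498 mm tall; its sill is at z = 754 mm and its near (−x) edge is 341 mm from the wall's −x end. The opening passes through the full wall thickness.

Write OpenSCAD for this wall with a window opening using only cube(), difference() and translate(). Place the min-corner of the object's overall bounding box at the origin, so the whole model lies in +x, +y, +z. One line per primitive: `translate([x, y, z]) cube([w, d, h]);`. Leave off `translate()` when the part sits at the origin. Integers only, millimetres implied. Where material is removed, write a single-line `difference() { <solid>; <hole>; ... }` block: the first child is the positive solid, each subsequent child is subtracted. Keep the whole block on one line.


difference() { cube([3158, 242, 2489]); translate([341, 0, 754]) cube([1287, 242, 1498]); }


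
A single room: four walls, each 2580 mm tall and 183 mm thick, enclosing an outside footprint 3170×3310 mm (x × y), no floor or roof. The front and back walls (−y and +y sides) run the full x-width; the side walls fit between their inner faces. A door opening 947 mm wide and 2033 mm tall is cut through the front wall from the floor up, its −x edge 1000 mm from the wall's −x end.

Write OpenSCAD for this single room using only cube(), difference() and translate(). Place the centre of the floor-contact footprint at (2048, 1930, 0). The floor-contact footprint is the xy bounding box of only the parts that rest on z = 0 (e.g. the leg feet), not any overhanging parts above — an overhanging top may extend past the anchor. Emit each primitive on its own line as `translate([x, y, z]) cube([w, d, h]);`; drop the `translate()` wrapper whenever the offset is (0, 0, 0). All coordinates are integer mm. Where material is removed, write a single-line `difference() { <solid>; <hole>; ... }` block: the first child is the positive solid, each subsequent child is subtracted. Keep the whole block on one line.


difference() { translate([463, 275, 0]) cube([3170, 183, 2580]); translate([1463, 275, 0]) cube([947, 183, 2033]); }
translate([463, 3402, 0]) cube([3170, 183, 2580]);
translate([463, 458, 0]) cube([183, 2944, 2580]);
translate([3450, 458, 0]) cube([183, 2944, 2580]);


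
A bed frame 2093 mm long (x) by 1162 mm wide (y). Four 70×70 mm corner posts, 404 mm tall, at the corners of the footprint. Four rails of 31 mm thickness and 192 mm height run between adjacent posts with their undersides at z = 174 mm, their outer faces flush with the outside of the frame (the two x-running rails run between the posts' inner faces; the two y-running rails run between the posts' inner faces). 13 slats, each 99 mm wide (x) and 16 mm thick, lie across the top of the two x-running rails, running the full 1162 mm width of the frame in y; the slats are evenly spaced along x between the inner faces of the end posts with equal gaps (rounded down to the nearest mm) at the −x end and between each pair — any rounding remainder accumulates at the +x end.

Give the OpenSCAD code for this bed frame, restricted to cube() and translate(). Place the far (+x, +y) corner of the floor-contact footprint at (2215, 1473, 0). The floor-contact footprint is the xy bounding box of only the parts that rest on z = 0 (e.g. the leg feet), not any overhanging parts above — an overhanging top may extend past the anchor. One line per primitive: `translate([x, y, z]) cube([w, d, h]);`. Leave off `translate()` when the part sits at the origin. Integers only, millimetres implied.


translate([122, 311, 0]) cube([70, 70, 404]);
translate([122, 1403, 0]) cube([70, 70, 404]);
translate([2145, 311, 0]) cube([70, 70, 404]);
translate([2145, 1403, 0]) cube([70, 70, 404]);
translate([192, 311, 174]) cube([1953, 31, 192]);
translate([192, 1442, 174]) cube([1953, 31, 192]);
translate([122, 381, 174]) cube([31, 1022, 192]);
translate([2184, 381, 174]) cube([31, 1022, 192]);
translate([239, 311, 366]) cube([99, 1162, 16]);
translate([385, 311, 366]) cube([99, 1162, 16]);
translate([531, 311, 366]) cube([99, 1162, 16]);
translate([677, 311, 366]) cube([99, 1162, 16]);
translate([823, 311, 366]) cube([99, 1162, 16]);
translate([969, 311, 366]) cube([99, 1162, 16]);
translate([1115, 311, 366]) cube([99, 1162, 16]);
translate([1261, 311, 366]) cube([99, 1162, 16]);
translate([1407, 311, 366]) cube([99, 1162, 16]);
translate([1553, 311, 366]) cube([99, 1162, 16]);
translate([1699, 311, 366]) cube([99, 1162, 16]);
translate([1845, 311, 366]) cube([99, 1162, 16]);
translate([1991, 311, 366]) cube([99, 1162, 16]);


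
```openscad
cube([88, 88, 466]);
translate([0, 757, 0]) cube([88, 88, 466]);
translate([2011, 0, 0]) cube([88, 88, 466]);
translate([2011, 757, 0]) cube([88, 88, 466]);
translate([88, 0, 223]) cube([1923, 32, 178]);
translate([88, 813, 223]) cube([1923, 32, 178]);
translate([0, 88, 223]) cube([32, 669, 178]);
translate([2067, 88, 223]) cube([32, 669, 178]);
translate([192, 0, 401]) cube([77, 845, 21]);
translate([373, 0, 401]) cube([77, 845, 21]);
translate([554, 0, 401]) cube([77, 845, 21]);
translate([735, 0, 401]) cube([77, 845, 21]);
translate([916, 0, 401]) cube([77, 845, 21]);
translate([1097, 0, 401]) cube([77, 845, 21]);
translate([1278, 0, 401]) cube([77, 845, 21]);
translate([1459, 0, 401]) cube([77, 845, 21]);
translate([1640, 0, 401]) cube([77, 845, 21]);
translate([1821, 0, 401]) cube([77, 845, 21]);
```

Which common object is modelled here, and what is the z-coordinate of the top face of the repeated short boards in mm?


A bed frame. The slat-top height is 422 mm.

Four posts, four rails, and a row of slats — a bed frame. Slats sit on the rails at z = 223 + 178 = 401; with slat thickness 21, the top is 422 mm.


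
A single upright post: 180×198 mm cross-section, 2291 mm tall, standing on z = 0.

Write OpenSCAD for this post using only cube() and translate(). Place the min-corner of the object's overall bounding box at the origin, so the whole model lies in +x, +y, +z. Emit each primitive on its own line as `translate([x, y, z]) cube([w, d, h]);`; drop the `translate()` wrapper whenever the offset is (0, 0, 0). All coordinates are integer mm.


cube([180, 198, 2291]);


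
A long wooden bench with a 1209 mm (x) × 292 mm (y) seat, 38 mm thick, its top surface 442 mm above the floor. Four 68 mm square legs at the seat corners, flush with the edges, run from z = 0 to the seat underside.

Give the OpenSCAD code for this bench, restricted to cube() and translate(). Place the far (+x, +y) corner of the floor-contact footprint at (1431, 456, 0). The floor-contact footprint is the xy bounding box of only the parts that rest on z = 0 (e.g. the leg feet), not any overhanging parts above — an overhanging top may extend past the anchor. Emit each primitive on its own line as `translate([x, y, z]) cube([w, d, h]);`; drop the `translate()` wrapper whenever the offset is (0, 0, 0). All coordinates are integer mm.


translate([222, 164, 404]) cube([1209, 292, 38]);
translate([222, 164, 0]) cube([68, 68, 404]);
translate([222, 388, 0]) cube([68, 68, 404]);
translate([1363, 164, 0]) cube([68, 68, 404]);
translate([1363, 388, 0]) cube([68, 68, 404]);


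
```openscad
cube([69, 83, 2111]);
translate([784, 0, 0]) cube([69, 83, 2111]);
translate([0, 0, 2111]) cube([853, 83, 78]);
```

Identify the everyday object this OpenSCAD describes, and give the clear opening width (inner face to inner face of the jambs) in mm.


A door frame. The clear opening width is 715 mm.

Two 2111 mm tall posts with a header on top — a door frame. The left jamb is 69 mm wide at x = 0; the right jamb starts at x = 784. The clear opening is 784 − 69 = 715 mm.


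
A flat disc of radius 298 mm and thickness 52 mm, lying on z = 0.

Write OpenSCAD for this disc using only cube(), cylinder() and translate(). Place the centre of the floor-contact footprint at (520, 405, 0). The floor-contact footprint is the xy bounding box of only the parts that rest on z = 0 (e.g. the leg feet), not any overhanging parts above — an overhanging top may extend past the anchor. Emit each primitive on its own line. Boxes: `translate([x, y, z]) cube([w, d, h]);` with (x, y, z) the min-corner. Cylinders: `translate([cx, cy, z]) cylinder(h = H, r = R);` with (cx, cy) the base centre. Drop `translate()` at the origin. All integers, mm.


translate([520, 405, 0]) cylinder(h = 52, r = 298);


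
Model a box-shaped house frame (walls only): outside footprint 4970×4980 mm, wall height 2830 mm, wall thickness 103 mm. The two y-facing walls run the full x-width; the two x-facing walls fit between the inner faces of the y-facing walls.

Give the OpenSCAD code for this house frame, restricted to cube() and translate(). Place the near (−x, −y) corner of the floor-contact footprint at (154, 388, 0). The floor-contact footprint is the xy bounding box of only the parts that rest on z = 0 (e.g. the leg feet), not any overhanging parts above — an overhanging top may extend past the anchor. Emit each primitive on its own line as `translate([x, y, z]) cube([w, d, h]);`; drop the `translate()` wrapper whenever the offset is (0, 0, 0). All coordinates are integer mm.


translate([154, 388, 0]) cube([4970, 103, 2830]);
translate([154, 5265, 0]) cube([4970, 103, 2830]);
translate([154, 491, 0]) cube([103, 4774, 2830]);
translate([5021, 491, 0]) cube([103, 4774, 2830]);


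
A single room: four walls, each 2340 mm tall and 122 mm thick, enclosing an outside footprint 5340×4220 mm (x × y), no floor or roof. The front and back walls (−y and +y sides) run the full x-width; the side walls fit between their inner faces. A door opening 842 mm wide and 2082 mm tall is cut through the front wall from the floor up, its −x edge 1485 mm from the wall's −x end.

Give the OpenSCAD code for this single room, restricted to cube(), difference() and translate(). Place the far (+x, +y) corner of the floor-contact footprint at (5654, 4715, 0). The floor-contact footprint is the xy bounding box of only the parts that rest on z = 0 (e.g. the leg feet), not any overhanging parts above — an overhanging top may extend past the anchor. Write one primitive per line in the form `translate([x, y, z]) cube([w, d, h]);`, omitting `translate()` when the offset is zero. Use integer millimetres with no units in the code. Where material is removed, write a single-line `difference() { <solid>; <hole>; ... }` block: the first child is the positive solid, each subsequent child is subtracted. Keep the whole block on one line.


difference() { translate([314, 495, 0]) cube([5340, 122, 2340]); translate([1799, 495, 0]) cube([842, 122, 2082]); }
translate([314, 4593, 0]) cube([5340, 122, 2340]);
translate([314, 617, 0]) cube([122, 3976, 2340]);
translate([5532, 617, 0]) cube([122, 3976, 2340]);


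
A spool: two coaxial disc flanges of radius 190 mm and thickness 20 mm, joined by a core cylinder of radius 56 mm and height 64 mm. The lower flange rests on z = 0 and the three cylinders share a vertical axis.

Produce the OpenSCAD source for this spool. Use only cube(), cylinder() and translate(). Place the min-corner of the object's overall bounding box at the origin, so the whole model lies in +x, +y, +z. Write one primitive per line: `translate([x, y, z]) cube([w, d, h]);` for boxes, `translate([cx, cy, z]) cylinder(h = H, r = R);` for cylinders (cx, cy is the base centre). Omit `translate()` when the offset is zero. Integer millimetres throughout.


translate([190, 190, 0]) cylinder(h = 20, r = 190);
translate([190, 190, 20]) cylinder(h = 64, r = 56);
translate([190, 190, 84]) cylinder(h = 20, r = 190);


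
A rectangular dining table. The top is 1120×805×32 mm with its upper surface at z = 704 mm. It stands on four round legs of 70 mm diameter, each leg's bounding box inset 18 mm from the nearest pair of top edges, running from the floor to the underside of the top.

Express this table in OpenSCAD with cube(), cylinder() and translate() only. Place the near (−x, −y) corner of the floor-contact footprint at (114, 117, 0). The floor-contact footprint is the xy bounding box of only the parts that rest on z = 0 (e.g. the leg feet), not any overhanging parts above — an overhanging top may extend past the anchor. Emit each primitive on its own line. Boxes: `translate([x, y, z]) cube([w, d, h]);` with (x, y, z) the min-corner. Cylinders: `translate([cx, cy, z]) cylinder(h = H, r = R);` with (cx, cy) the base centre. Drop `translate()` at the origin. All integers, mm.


translate([96, 99, 672]) cube([1120, 805, 32]);
translate([149, 152, 0]) cylinder(h = 672, r = 35);
translate([1163, 152, 0]) cylinder(h = 672, r = 35);
translate([149, 851, 0]) cylinder(h = 672, r = 35);
translate([1163, 851, 0]) cylinder(h = 672, r = 35);


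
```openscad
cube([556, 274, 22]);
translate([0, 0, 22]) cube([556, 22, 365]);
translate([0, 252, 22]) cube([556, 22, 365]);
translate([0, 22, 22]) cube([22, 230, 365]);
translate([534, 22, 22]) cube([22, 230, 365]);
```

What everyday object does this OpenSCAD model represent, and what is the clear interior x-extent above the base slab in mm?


An open box. The internal width is 512 mm.

A 556×274 base slab with four walls standing on it — an open box. The base is 556 mm wide and the walls are 22 mm thick, so the internal width is 556 − 2 × 22 = 512 mm.


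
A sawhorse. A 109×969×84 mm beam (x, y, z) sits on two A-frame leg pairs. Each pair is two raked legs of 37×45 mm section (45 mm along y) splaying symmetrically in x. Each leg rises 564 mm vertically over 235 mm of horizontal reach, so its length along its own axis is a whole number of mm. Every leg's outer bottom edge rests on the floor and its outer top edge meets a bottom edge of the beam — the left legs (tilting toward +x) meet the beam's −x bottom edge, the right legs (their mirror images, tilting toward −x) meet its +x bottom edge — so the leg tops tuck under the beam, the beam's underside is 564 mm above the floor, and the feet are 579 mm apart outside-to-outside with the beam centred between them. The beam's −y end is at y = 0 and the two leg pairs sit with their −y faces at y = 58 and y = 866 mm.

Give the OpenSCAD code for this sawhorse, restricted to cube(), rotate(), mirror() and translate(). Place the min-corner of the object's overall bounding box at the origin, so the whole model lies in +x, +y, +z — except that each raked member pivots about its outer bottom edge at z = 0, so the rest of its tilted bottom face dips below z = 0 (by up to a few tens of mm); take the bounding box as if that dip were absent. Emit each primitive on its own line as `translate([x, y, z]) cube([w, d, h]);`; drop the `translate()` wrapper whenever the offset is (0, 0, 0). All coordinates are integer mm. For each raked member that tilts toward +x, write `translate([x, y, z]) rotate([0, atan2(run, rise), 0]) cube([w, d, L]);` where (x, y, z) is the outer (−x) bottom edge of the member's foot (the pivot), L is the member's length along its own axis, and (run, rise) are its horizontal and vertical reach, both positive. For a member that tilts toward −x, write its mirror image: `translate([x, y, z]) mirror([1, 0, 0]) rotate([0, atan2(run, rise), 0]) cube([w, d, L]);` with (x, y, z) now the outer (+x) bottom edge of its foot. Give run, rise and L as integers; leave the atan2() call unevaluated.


translate([235, 0, 564]) cube([109, 969, 84]);
translate([0, 58, 0]) rotate([0, atan2(235, 564), 0]) cube([37, 45, 611]);
translate([579, 58, 0]) mirror([1, 0, 0]) rotate([0, atan2(235, 564), 0]) cube([37, 45, 611]);
translate([0, 866, 0]) rotate([0, atan2(235, 564), 0]) cube([37, 45, 611]);
translate([579, 866, 0]) mirror([1, 0, 0]) rotate([0, atan2(235, 564), 0]) cube([37, 45, 611]);
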